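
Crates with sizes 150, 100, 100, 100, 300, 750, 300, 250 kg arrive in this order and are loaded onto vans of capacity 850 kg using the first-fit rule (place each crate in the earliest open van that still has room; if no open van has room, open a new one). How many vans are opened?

  150 → van 1 (new)  [load 150/850]
  100 → van 1  [load 250/850]
  100 → van 1  [load 350/850]
  100 → van 1  [load 450/850]
  300 → van 1  [load 750/850]
  750 → van 2 (new)  [load 750/850]
  300 → van 3 (new)  [load 300/850]
  250 → van 3  [load 550/850]
3 vans opened.

3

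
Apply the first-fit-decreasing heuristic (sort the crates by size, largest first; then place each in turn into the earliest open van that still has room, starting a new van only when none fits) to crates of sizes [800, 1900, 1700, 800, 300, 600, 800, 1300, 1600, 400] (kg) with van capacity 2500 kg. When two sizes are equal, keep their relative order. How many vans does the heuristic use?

5

Sorted descending: 1900, 1700, 1600, 1300, 800, 800, 800, 600, 400, 300.
  1900 → van 1 (new)  [load 1900/2500]
  1700 → van 2 (new)  [load 1700/2500]
  1600 → van 3 (new)  [load 1600/2500]
  1300 → van 4 (new)  [load 1300/2500]
  800 → van 2  [load 2500/2500]
  800 → van 3  [load 2400/2500]
  800 → van 4  [load 2100/2500]
  600 → van 1  [load 2500/2500]
  400 → van 4  [load 2500/2500]
  300 → van 5 (new)  [load 300/2500]
5 vans opened.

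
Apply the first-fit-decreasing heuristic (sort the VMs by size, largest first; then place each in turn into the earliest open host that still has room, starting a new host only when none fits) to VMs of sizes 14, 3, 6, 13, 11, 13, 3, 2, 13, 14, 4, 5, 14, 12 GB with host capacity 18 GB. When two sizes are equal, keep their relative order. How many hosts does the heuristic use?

Sorted descending: 14, 14, 14, 13, 13, 13, 12, 11, 6, 5, 4, 3, 3, 2.
  14 → host 1 (new)  [load 14/18]
  14 → host 2 (new)  [load 14/18]
  14 → host 3 (new)  [load 14/18]
  13 → host 4 (new)  [load 13/18]
  13 → host 5 (new)  [load 13/18]
  13 → host 6 (new)  [load 13/18]
  12 → host 7 (new)  [load 12/18]
  11 → host 8 (new)  [load 11/18]
  6 → host 7  [load 18/18]
  5 → host 4  [load 18/18]
  4 → host 1  [load 18/18]
  3 → host 2  [load 17/18]
  3 → host 3  [load 17/18]
  2 → host 5  [load 15/18]
8 hosts opened.

8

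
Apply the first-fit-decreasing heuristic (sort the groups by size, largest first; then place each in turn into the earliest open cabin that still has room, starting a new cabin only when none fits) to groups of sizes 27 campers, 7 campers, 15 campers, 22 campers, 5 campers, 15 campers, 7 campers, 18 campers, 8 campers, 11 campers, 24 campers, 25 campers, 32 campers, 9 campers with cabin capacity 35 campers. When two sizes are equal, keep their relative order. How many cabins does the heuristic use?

Sorted descending: 32, 27, 25, 24, 22, 18, 15, 15, 11, 9, 8, 7, 7, 5.
  32 → cabin 1 (new)  [load 32/35]
  27 → cabin 2 (new)  [load 27/35]
  25 → cabin 3 (new)  [load 25/35]
  24 → cabin 4 (new)  [load 24/35]
  22 → cabin 5 (new)  [load 22/35]
  18 → cabin 6 (new)  [load 18/35]
  15 → cabin 6  [load 33/35]
  15 → cabin 7 (new)  [load 15/35]
  11 → cabin 4  [load 35/35]
  9 → cabin 3  [load 34/35]
  8 → cabin 2  [load 35/35]
  7 → cabin 5  [load 29/35]
  7 → cabin 7  [load 22/35]
  5 → cabin 5  [load 34/35]
7 cabins opened.

7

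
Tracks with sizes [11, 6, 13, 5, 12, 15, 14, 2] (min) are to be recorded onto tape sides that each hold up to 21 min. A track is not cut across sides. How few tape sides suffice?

5

Total = 15 + 14 + 13 + 12 + 11 + 6 + 5 + 2 = 78 min.
Lower bound: ⌈78/21⌉ = 4 tape sides.
Also, 5 tracks each exceed 21/2 min, and no two of those can share a side, so at least 5 tape sides are needed.
A packing using 5 tape sides:
  side 1: 15 + 6 = 21
  side 2: 14 + 5 + 2 = 21
  side 3: 13 = 13
  side 4: 12 = 12
  side 5: 11 = 11
This matches the lower bound, so 5 is optimal.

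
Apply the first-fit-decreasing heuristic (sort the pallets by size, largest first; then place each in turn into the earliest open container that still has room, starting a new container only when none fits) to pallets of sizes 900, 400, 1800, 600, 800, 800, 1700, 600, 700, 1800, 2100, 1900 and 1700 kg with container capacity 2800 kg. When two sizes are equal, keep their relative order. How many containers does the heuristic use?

6

Sorted descending: 2100, 1900, 1800, 1800, 1700, 1700, 900, 800, 800, 700, 600, 600, 400.
  2100 → container 1 (new)  [load 2100/2800]
  1900 → container 2 (new)  [load 1900/2800]
  1800 → container 3 (new)  [load 1800/2800]
  1800 → container 4 (new)  [load 1800/2800]
  1700 → container 5 (new)  [load 1700/2800]
  1700 → container 6 (new)  [load 1700/2800]
  900 → container 2  [load 2800/2800]
  800 → container 3  [load 2600/2800]
  800 → container 4  [load 2600/2800]
  700 → container 1  [load 2800/2800]
  600 → container 5  [load 2300/2800]
  600 → container 6  [load 2300/2800]
  400 → container 5  [load 2700/2800]
6 containers opened.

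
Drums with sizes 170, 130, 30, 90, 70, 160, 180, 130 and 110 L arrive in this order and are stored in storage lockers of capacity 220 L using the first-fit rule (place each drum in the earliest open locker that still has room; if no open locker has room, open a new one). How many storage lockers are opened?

6

  170 → locker 1 (new)  [load 170/220]
  130 → locker 2 (new)  [load 130/220]
  30 → locker 1  [load 200/220]
  90 → locker 2  [load 220/220]
  70 → locker 3 (new)  [load 70/220]
  160 → locker 4 (new)  [load 160/220]
  180 → locker 5 (new)  [load 180/220]
  130 → locker 3  [load 200/220]
  110 → locker 6 (new)  [load 110/220]
6 storage lockers opened.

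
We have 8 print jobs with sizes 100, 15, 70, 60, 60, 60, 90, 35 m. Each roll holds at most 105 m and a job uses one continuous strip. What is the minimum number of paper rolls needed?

Total = 100 + 90 + 70 + 60 + 60 + 60 + 35 + 15 = 490 m.
Lower bound: ⌈490/105⌉ = 5 paper rolls.
Also, 6 print jobs each exceed 105/2 m, and no two of those can share a roll, so at least 6 paper rolls are needed.
A packing using 6 paper rolls:
  roll 1: 100 = 100
  roll 2: 90 + 15 = 105
  roll 3: 70 + 35 = 105
  roll 4: 60 = 60
  roll 5: 60 = 60
  roll 6: 60 = 60
This matches the lower bound, so 6 is optimal.

6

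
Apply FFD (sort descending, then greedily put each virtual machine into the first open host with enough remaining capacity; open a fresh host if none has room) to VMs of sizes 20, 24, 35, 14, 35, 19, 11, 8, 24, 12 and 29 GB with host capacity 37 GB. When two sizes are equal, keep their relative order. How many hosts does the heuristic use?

7

Sorted descending: 35, 35, 29, 24, 24, 20, 19, 14, 12, 11, 8.
  35 → host 1 (new)  [load 35/37]
  35 → host 2 (new)  [load 35/37]
  29 → host 3 (new)  [load 29/37]
  24 → host 4 (new)  [load 24/37]
  24 → host 5 (new)  [load 24/37]
  20 → host 6 (new)  [load 20/37]
  19 → host 7 (new)  [load 19/37]
  14 → host 6  [load 34/37]
  12 → host 4  [load 36/37]
  11 → host 5  [load 35/37]
  8 → host 3  [load 37/37]
7 hosts opened.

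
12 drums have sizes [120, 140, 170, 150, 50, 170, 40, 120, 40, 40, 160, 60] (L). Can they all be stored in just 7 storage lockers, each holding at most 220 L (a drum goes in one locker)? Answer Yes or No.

A valid assignment using 7 storage lockers:
  locker 1: 170 + 50 = 220
  locker 2: 170 + 40 = 210
  locker 3: 160 + 60 = 220
  locker 4: 150 + 40 = 190
  locker 5: 140 + 40 = 180
  locker 6: 120 = 120
  locker 7: 120 = 120
Every load is within 220 L, so 7 storage lockers suffice.

Yes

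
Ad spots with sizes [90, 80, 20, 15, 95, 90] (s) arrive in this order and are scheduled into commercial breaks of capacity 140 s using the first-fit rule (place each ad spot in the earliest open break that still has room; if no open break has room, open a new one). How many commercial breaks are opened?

  90 → break 1 (new)  [load 90/140]
  80 → break 2 (new)  [load 80/140]
  20 → break 1  [load 110/140]
  15 → break 1  [load 125/140]
  95 → break 3 (new)  [load 95/140]
  90 → break 4 (new)  [load 90/140]
4 commercial breaks opened.

4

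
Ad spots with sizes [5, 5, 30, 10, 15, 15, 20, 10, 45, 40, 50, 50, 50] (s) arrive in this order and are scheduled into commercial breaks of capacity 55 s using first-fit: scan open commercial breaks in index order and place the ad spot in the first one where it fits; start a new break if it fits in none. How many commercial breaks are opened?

  5 → break 1 (new)  [load 5/55]
  5 → break 1  [load 10/55]
  30 → break 1  [load 40/55]
  10 → break 1  [load 50/55]
  15 → break 2 (new)  [load 15/55]
  15 → break 2  [load 30/55]
  20 → break 2  [load 50/55]
  10 → break 3 (new)  [load 10/55]
  45 → break 3  [load 55/55]
  40 → break 4 (new)  [load 40/55]
  50 → break 5 (new)  [load 50/55]
  50 → break 6 (new)  [load 50/55]
  50 → break 7 (new)  [load 50/55]
7 commercial breaks opened.

7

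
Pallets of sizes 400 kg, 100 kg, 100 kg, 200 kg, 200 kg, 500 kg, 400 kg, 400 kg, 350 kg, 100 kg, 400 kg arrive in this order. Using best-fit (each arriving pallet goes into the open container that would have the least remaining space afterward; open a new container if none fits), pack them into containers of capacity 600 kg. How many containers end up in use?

  400 → container 1 (new)  [load 400/600]
  100 → container 1  [load 500/600]
  100 → container 1  [load 600/600]
  200 → container 2 (new)  [load 200/600]
  200 → container 2  [load 400/600]
  500 → container 3 (new)  [load 500/600]
  400 → container 4 (new)  [load 400/600]
  400 → container 5 (new)  [load 400/600]
  350 → container 6 (new)  [load 350/600]
  100 → container 3  [load 600/600]
  400 → container 7 (new)  [load 400/600]
7 containers opened.

7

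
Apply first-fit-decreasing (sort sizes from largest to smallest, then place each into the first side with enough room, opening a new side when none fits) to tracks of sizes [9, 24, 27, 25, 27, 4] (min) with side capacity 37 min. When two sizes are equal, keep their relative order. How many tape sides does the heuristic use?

4

Sorted descending: 27, 27, 25, 24, 9, 4.
  27 → side 1 (new)  [load 27/37]
  27 → side 2 (new)  [load 27/37]
  25 → side 3 (new)  [load 25/37]
  24 → side 4 (new)  [load 24/37]
  9 → side 1  [load 36/37]
  4 → side 2  [load 31/37]
4 tape sides opened.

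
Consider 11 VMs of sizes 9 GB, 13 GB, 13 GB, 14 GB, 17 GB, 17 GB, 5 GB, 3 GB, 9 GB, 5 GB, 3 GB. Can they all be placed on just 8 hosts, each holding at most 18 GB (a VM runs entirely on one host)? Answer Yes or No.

Yes

A valid assignment using 7 hosts:
  host 1: 17 = 17
  host 2: 17 = 17
  host 3: 14 + 3 = 17
  host 4: 13 + 5 = 18
  host 5: 13 + 5 = 18
  host 6: 9 + 9 = 18
  host 7: 3 = 3
That uses only 7 ≤ 8, so 8 hosts are enough.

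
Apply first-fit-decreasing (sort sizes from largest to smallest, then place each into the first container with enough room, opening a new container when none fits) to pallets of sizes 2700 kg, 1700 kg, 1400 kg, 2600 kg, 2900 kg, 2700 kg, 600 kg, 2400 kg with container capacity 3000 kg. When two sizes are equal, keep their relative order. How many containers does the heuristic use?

7

Sorted descending: 2900, 2700, 2700, 2600, 2400, 1700, 1400, 600.
  2900 → container 1 (new)  [load 2900/3000]
  2700 → container 2 (new)  [load 2700/3000]
  2700 → container 3 (new)  [load 2700/3000]
  2600 → container 4 (new)  [load 2600/3000]
  2400 → container 5 (new)  [load 2400/3000]
  1700 → container 6 (new)  [load 1700/3000]
  1400 → container 7 (new)  [load 1400/3000]
  600 → container 5  [load 3000/3000]
7 containers opened.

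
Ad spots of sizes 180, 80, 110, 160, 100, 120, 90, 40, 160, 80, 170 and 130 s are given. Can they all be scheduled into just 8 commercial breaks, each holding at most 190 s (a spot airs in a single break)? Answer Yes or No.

No

Total = 1420 s; ⌈1420/190⌉ = 8.
The bound of 8 does not rule out 8, but exhaustive search shows no assignment into 8 commercial breaks of capacity 190 s exists — the minimum is 9.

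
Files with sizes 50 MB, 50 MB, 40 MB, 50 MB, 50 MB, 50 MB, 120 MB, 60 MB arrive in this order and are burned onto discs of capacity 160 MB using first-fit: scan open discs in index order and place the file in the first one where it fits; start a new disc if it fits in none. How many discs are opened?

  50 → disc 1 (new)  [load 50/160]
  50 → disc 1  [load 100/160]
  40 → disc 1  [load 140/160]
  50 → disc 2 (new)  [load 50/160]
  50 → disc 2  [load 100/160]
  50 → disc 2  [load 150/160]
  120 → disc 3 (new)  [load 120/160]
  60 → disc 4 (new)  [load 60/160]
4 discs opened.

4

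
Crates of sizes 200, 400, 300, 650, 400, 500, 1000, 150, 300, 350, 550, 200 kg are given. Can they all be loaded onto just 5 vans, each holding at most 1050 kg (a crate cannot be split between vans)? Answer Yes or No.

A valid assignment using 5 vans:
  van 1: 1000 = 1000
  van 2: 650 + 400 = 1050
  van 3: 550 + 500 = 1050
  van 4: 400 + 350 + 300 = 1050
  van 5: 300 + 200 + 200 + 150 = 850
Every load is within 1050 kg, so 5 vans suffice.

Yes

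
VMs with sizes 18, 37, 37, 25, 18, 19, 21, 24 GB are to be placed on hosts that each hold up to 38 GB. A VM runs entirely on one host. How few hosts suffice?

Total = 37 + 37 + 25 + 24 + 21 + 19 + 18 + 18 = 199 GB.
Lower bound: ⌈199/38⌉ = 6 hosts.
A packing using 7 hosts:
  host 1: 37 = 37
  host 2: 37 = 37
  host 3: 25 = 25
  host 4: 24 = 24
  host 5: 21 = 21
  host 6: 19 + 18 = 37
  host 7: 18 = 18
No arrangement into 6 hosts stays within capacity, so 7 is optimal.

7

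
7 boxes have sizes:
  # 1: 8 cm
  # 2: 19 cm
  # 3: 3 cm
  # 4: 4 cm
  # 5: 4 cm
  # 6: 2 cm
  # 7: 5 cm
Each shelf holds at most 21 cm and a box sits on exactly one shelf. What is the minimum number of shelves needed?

Total = 19 + 8 + 5 + 4 + 4 + 3 + 2 = 45 cm.
Lower bound: ⌈45/21⌉ = 3 shelves.
A packing using 3 shelves:
  shelf 1: 19 + 2 = 21
  shelf 2: 8 + 5 + 4 + 4 = 21
  shelf 3: 3 = 3
This matches the lower bound, so 3 is optimal.

3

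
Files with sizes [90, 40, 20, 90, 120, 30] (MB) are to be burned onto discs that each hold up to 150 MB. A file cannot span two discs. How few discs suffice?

3

Total = 120 + 90 + 90 + 40 + 30 + 20 = 390 MB.
Lower bound: ⌈390/150⌉ = 3 discs.
A packing using 3 discs:
  disc 1: 120 + 30 = 150
  disc 2: 90 + 40 + 20 = 150
  disc 3: 90 = 90
This matches the lower bound, so 3 is optimal.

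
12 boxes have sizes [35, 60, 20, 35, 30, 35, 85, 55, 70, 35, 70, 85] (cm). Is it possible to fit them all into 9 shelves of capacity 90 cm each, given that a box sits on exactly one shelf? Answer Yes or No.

A valid assignment using 8 shelves:
  shelf 1: 85 = 85
  shelf 2: 85 = 85
  shelf 3: 70 + 20 = 90
  shelf 4: 70 = 70
  shelf 5: 60 + 30 = 90
  shelf 6: 55 + 35 = 90
  shelf 7: 35 + 35 = 70
  shelf 8: 35 = 35
That uses only 8 ≤ 9, so 9 shelves are enough.

Yes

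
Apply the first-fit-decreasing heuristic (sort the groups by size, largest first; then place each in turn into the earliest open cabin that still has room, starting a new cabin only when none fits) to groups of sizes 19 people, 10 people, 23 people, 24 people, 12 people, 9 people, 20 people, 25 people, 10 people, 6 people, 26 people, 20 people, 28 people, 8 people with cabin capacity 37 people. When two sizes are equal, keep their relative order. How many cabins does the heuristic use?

8

Sorted descending: 28, 26, 25, 24, 23, 20, 20, 19, 12, 10, 10, 9, 8, 6.
  28 → cabin 1 (new)  [load 28/37]
  26 → cabin 2 (new)  [load 26/37]
  25 → cabin 3 (new)  [load 25/37]
  24 → cabin 4 (new)  [load 24/37]
  23 → cabin 5 (new)  [load 23/37]
  20 → cabin 6 (new)  [load 20/37]
  20 → cabin 7 (new)  [load 20/37]
  19 → cabin 8 (new)  [load 19/37]
  12 → cabin 3  [load 37/37]
  10 → cabin 2  [load 36/37]
  10 → cabin 4  [load 34/37]
  9 → cabin 1  [load 37/37]
  8 → cabin 5  [load 31/37]
  6 → cabin 5  [load 37/37]
8 cabins opened.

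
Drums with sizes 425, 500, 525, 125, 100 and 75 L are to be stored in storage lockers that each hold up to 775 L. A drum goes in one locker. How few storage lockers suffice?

3

Total = 525 + 500 + 425 + 125 + 100 + 75 = 1750 L.
Lower bound: ⌈1750/775⌉ = 3 storage lockers.
A packing using 3 storage lockers:
  locker 1: 525 + 125 + 100 = 750
  locker 2: 500 + 75 = 575
  locker 3: 425 = 425
This matches the lower bound, so 3 is optimal.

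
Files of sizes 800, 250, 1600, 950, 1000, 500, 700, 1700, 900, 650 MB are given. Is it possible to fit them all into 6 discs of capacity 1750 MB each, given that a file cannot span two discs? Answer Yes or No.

A valid assignment using 6 discs:
  disc 1: 1700 = 1700
  disc 2: 1600 = 1600
  disc 3: 1000 + 700 = 1700
  disc 4: 950 + 800 = 1750
  disc 5: 900 + 650 = 1550
  disc 6: 500 + 250 = 750
Every load is within 1750 MB, so 6 discs suffice.

Yes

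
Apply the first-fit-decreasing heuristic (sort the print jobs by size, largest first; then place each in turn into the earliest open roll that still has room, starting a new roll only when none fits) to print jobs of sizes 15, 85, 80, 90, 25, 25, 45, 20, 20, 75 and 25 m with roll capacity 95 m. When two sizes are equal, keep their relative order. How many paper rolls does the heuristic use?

Sorted descending: 90, 85, 80, 75, 45, 25, 25, 25, 20, 20, 15.
  90 → roll 1 (new)  [load 90/95]
  85 → roll 2 (new)  [load 85/95]
  80 → roll 3 (new)  [load 80/95]
  75 → roll 4 (new)  [load 75/95]
  45 → roll 5 (new)  [load 45/95]
  25 → roll 5  [load 70/95]
  25 → roll 5  [load 95/95]
  25 → roll 6 (new)  [load 25/95]
  20 → roll 4  [load 95/95]
  20 → roll 6  [load 45/95]
  15 → roll 3  [load 95/95]
6 paper rolls opened.

6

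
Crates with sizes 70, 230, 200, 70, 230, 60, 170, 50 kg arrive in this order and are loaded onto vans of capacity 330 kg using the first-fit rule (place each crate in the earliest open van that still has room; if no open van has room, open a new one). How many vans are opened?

  70 → van 1 (new)  [load 70/330]
  230 → van 1  [load 300/330]
  200 → van 2 (new)  [load 200/330]
  70 → van 2  [load 270/330]
  230 → van 3 (new)  [load 230/330]
  60 → van 2  [load 330/330]
  170 → van 4 (new)  [load 170/330]
  50 → van 3  [load 280/330]
4 vans opened.

4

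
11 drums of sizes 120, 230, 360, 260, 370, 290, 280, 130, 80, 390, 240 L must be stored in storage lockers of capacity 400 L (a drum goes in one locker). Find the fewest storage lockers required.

Total = 390 + 370 + 360 + 290 + 280 + 260 + 240 + 230 + 130 + 120 + 80 = 2750 L.
Lower bound: ⌈2750/400⌉ = 7 storage lockers.
Also, 8 drums each exceed 200 L, and no two of those can share a locker, so at least 8 storage lockers are needed.
A packing using 8 storage lockers:
  locker 1: 390 = 390
  locker 2: 370 = 370
  locker 3: 360 = 360
  locker 4: 290 + 80 = 370
  locker 5: 280 + 120 = 400
  locker 6: 260 + 130 = 390
  locker 7: 240 = 240
  locker 8: 230 = 230
This matches the lower bound, so 8 is optimal.

8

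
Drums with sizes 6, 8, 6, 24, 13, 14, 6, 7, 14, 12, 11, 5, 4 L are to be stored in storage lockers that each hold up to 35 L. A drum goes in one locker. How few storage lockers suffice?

4

Total = 24 + 14 + 14 + 13 + 12 + 11 + 8 + 7 + 6 + 6 + 6 + 5 + 4 = 130 L.
Lower bound: ⌈130/35⌉ = 4 storage lockers.
A packing using 4 storage lockers:
  locker 1: 24 + 11 = 35
  locker 2: 14 + 14 + 7 = 35
  locker 3: 13 + 12 + 8 = 33
  locker 4: 6 + 6 + 6 + 5 + 4 = 27
This matches the lower bound, so 4 is optimal.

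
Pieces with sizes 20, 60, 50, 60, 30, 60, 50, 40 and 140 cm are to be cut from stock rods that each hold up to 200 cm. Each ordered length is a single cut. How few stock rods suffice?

Total = 140 + 60 + 60 + 60 + 50 + 50 + 40 + 30 + 20 = 510 cm.
Lower bound: ⌈510/200⌉ = 3 stock rods.
A packing using 3 stock rods:
  stock rod 1: 140 + 60 = 200
  stock rod 2: 60 + 60 + 50 + 30 = 200
  stock rod 3: 50 + 40 + 20 = 110
This matches the lower bound, so 3 is optimal.

3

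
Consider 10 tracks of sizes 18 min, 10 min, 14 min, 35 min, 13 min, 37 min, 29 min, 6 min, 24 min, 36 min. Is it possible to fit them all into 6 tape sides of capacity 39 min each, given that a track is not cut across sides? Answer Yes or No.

Yes

A valid assignment using 6 tape sides:
  side 1: 37 = 37
  side 2: 36 = 36
  side 3: 35 = 35
  side 4: 29 + 10 = 39
  side 5: 24 + 14 = 38
  side 6: 18 + 13 + 6 = 37
Every load is within 39 min, so 6 tape sides suffice.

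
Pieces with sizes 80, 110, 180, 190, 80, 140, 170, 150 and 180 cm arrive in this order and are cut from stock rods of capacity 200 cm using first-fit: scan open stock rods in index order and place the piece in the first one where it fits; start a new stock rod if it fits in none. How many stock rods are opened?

  80 → stock rod 1 (new)  [load 80/200]
  110 → stock rod 1  [load 190/200]
  180 → stock rod 2 (new)  [load 180/200]
  190 → stock rod 3 (new)  [load 190/200]
  80 → stock rod 4 (new)  [load 80/200]
  140 → stock rod 5 (new)  [load 140/200]
  170 → stock rod 6 (new)  [load 170/200]
  150 → stock rod 7 (new)  [load 150/200]
  180 → stock rod 8 (new)  [load 180/200]
8 stock rods opened.

8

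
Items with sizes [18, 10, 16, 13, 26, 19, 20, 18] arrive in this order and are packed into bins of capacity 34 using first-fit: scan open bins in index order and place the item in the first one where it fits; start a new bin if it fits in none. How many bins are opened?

  18 → bin 1 (new)  [load 18/34]
  10 → bin 1  [load 28/34]
  16 → bin 2 (new)  [load 16/34]
  13 → bin 2  [load 29/34]
  26 → bin 3 (new)  [load 26/34]
  19 → bin 4 (new)  [load 19/34]
  20 → bin 5 (new)  [load 20/34]
  18 → bin 6 (new)  [load 18/34]
6 bins opened.

6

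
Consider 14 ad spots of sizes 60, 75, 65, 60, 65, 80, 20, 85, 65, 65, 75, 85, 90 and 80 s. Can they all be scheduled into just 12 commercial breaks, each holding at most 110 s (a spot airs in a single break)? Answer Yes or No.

Total = 970 s; ⌈970/110⌉ = 9.
13 ad spots each exceed half the capacity and cannot share a break, forcing at least 13 commercial breaks.
At least 13 commercial breaks are required, but only 12 are allowed.

No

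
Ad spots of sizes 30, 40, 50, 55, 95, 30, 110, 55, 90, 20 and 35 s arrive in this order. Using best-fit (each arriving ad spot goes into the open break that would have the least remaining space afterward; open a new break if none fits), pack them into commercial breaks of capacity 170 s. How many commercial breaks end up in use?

4

  30 → break 1 (new)  [load 30/170]
  40 → break 1  [load 70/170]
  50 → break 1  [load 120/170]
  55 → break 2 (new)  [load 55/170]
  95 → break 2  [load 150/170]
  30 → break 1  [load 150/170]
  110 → break 3 (new)  [load 110/170]
  55 → break 3  [load 165/170]
  90 → break 4 (new)  [load 90/170]
  20 → break 1  [load 170/170]
  35 → break 4  [load 125/170]
4 commercial breaks opened.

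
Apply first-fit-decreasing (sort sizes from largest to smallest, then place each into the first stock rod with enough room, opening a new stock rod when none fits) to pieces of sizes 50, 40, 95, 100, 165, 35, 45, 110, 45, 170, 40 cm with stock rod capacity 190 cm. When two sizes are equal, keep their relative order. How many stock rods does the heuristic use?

6

Sorted descending: 170, 165, 110, 100, 95, 50, 45, 45, 40, 40, 35.
  170 → stock rod 1 (new)  [load 170/190]
  165 → stock rod 2 (new)  [load 165/190]
  110 → stock rod 3 (new)  [load 110/190]
  100 → stock rod 4 (new)  [load 100/190]
  95 → stock rod 5 (new)  [load 95/190]
  50 → stock rod 3  [load 160/190]
  45 → stock rod 4  [load 145/190]
  45 → stock rod 4  [load 190/190]
  40 → stock rod 5  [load 135/190]
  40 → stock rod 5  [load 175/190]
  35 → stock rod 6 (new)  [load 35/190]
6 stock rods opened.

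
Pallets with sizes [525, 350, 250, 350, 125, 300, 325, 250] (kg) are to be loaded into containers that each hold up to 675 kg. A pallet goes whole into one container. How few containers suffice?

4

Total = 525 + 350 + 350 + 325 + 300 + 250 + 250 + 125 = 2475 kg.
Lower bound: ⌈2475/675⌉ = 4 containers.
A packing using 4 containers:
  container 1: 525 + 125 = 650
  container 2: 350 + 325 = 675
  container 3: 350 + 300 = 650
  container 4: 250 + 250 = 500
This matches the lower bound, so 4 is optimal.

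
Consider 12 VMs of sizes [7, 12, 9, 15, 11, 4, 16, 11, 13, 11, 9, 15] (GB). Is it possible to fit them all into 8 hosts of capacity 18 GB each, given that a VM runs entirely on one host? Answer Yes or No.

No

Total = 133 GB; ⌈133/18⌉ = 8.
The bound of 8 does not rule out 8, but exhaustive search shows no assignment into 8 hosts of capacity 18 GB exists — the minimum is 9.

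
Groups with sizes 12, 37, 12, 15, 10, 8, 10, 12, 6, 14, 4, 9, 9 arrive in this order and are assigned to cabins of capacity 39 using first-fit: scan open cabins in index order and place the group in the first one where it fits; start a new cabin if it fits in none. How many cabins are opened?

  12 → cabin 1 (new)  [load 12/39]
  37 → cabin 2 (new)  [load 37/39]
  12 → cabin 1  [load 24/39]
  15 → cabin 1  [load 39/39]
  10 → cabin 3 (new)  [load 10/39]
  8 → cabin 3  [load 18/39]
  10 → cabin 3  [load 28/39]
  12 → cabin 4 (new)  [load 12/39]
  6 → cabin 3  [load 34/39]
  14 → cabin 4  [load 26/39]
  4 → cabin 3  [load 38/39]
  9 → cabin 4  [load 35/39]
  9 → cabin 5 (new)  [load 9/39]
5 cabins opened.

5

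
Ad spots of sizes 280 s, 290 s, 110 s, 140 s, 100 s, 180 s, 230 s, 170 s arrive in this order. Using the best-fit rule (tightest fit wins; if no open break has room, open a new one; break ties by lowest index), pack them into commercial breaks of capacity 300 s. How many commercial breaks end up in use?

6

  280 → break 1 (new)  [load 280/300]
  290 → break 2 (new)  [load 290/300]
  110 → break 3 (new)  [load 110/300]
  140 → break 3  [load 250/300]
  100 → break 4 (new)  [load 100/300]
  180 → break 4  [load 280/300]
  230 → break 5 (new)  [load 230/300]
  170 → break 6 (new)  [load 170/300]
6 commercial breaks opened.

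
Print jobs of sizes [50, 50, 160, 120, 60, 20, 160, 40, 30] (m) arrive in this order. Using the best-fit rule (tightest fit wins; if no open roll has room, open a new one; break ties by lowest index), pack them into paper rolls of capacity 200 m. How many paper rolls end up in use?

  50 → roll 1 (new)  [load 50/200]
  50 → roll 1  [load 100/200]
  160 → roll 2 (new)  [load 160/200]
  120 → roll 3 (new)  [load 120/200]
  60 → roll 3  [load 180/200]
  20 → roll 3  [load 200/200]
  160 → roll 4 (new)  [load 160/200]
  40 → roll 2  [load 200/200]
  30 → roll 4  [load 190/200]
4 paper rolls opened.

4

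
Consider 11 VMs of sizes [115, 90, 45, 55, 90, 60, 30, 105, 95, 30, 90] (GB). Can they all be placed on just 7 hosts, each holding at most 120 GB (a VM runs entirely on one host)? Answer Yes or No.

No

Total = 805 GB; ⌈805/120⌉ = 7.
The bound of 7 does not rule out 7, but exhaustive search shows no assignment into 7 hosts of capacity 120 GB exists — the minimum is 8.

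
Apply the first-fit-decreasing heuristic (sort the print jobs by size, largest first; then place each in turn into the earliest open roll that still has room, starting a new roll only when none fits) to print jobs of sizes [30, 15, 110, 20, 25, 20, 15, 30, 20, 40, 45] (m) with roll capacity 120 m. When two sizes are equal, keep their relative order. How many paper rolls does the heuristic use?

4

Sorted descending: 110, 45, 40, 30, 30, 25, 20, 20, 20, 15, 15.
  110 → roll 1 (new)  [load 110/120]
  45 → roll 2 (new)  [load 45/120]
  40 → roll 2  [load 85/120]
  30 → roll 2  [load 115/120]
  30 → roll 3 (new)  [load 30/120]
  25 → roll 3  [load 55/120]
  20 → roll 3  [load 75/120]
  20 → roll 3  [load 95/120]
  20 → roll 3  [load 115/120]
  15 → roll 4 (new)  [load 15/120]
  15 → roll 4  [load 30/120]
4 paper rolls opened.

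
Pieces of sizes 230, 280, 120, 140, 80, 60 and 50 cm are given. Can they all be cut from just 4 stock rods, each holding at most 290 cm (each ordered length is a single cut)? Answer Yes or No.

Yes

A valid assignment using 4 stock rods:
  stock rod 1: 280 = 280
  stock rod 2: 230 + 60 = 290
  stock rod 3: 140 + 120 = 260
  stock rod 4: 80 + 50 = 130
Every load is within 290 cm, so 4 stock rods suffice.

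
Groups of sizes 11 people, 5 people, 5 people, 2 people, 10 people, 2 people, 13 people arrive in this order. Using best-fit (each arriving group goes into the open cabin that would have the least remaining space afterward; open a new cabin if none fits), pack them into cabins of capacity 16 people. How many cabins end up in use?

4

  11 → cabin 1 (new)  [load 11/16]
  5 → cabin 1  [load 16/16]
  5 → cabin 2 (new)  [load 5/16]
  2 → cabin 2  [load 7/16]
  10 → cabin 3 (new)  [load 10/16]
  2 → cabin 3  [load 12/16]
  13 → cabin 4 (new)  [load 13/16]
4 cabins opened.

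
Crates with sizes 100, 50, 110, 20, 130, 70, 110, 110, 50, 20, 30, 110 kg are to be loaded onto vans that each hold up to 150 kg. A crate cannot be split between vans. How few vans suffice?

7

Total = 130 + 110 + 110 + 110 + 110 + 100 + 70 + 50 + 50 + 30 + 20 + 20 = 910 kg.
Lower bound: ⌈910/150⌉ = 7 vans.
A packing using 7 vans:
  van 1: 130 + 20 = 150
  van 2: 110 + 30 = 140
  van 3: 110 + 20 = 130
  van 4: 110 = 110
  van 5: 110 = 110
  van 6: 100 + 50 = 150
  van 7: 70 + 50 = 120
This matches the lower bound, so 7 is optimal.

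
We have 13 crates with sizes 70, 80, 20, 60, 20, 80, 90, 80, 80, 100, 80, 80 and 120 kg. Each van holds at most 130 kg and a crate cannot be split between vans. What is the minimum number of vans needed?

10

Total = 120 + 100 + 90 + 80 + 80 + 80 + 80 + 80 + 80 + 70 + 60 + 20 + 20 = 960 kg.
Lower bound: ⌈960/130⌉ = 8 vans.
Also, 10 crates each exceed 65 kg, and no two of those can share a van, so at least 10 vans are needed.
A packing using 10 vans:
  van 1: 120 = 120
  van 2: 100 + 20 = 120
  van 3: 90 + 20 = 110
  van 4: 80 = 80
  van 5: 80 = 80
  van 6: 80 = 80
  van 7: 80 = 80
  van 8: 80 = 80
  van 9: 80 = 80
  van 10: 70 + 60 = 130
This matches the lower bound, so 10 is optimal.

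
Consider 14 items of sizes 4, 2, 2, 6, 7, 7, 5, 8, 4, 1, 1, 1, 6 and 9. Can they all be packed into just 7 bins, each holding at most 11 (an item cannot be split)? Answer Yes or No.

A valid assignment using 6 bins:
  bin 1: 9 + 2 = 11
  bin 2: 8 + 2 + 1 = 11
  bin 3: 7 + 4 = 11
  bin 4: 7 + 4 = 11
  bin 5: 6 + 5 = 11
  bin 6: 6 + 1 + 1 = 8
That uses only 6 ≤ 7, so 7 bins are enough.

Yes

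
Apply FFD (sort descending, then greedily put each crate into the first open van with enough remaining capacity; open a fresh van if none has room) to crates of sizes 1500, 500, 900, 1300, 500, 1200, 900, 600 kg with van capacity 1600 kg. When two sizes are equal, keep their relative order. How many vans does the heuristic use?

6

Sorted descending: 1500, 1300, 1200, 900, 900, 600, 500, 500.
  1500 → van 1 (new)  [load 1500/1600]
  1300 → van 2 (new)  [load 1300/1600]
  1200 → van 3 (new)  [load 1200/1600]
  900 → van 4 (new)  [load 900/1600]
  900 → van 5 (new)  [load 900/1600]
  600 → van 4  [load 1500/1600]
  500 → van 5  [load 1400/1600]
  500 → van 6 (new)  [load 500/1600]
6 vans opened.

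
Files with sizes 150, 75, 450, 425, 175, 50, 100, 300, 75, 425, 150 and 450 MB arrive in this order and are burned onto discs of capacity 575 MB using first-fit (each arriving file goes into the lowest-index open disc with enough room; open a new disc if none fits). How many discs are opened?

6

  150 → disc 1 (new)  [load 150/575]
  75 → disc 1  [load 225/575]
  450 → disc 2 (new)  [load 450/575]
  425 → disc 3 (new)  [load 425/575]
  175 → disc 1  [load 400/575]
  50 → disc 1  [load 450/575]
  100 → disc 1  [load 550/575]
  300 → disc 4 (new)  [load 300/575]
  75 → disc 2  [load 525/575]
  425 → disc 5 (new)  [load 425/575]
  150 → disc 3  [load 575/575]
  450 → disc 6 (new)  [load 450/575]
6 discs opened.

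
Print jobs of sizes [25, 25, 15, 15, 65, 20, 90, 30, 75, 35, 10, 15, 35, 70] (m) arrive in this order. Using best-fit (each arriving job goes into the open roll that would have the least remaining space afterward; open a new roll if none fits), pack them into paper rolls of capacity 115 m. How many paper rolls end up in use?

5

  25 → roll 1 (new)  [load 25/115]
  25 → roll 1  [load 50/115]
  15 → roll 1  [load 65/115]
  15 → roll 1  [load 80/115]
  65 → roll 2 (new)  [load 65/115]
  20 → roll 1  [load 100/115]
  90 → roll 3 (new)  [load 90/115]
  30 → roll 2  [load 95/115]
  75 → roll 4 (new)  [load 75/115]
  35 → roll 4  [load 110/115]
  10 → roll 1  [load 110/115]
  15 → roll 2  [load 110/115]
  35 → roll 5 (new)  [load 35/115]
  70 → roll 5  [load 105/115]
5 paper rolls opened.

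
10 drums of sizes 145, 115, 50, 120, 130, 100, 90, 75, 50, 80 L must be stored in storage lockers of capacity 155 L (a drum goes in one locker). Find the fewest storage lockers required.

Total = 145 + 130 + 120 + 115 + 100 + 90 + 80 + 75 + 50 + 50 = 955 L.
Lower bound: ⌈955/155⌉ = 7 storage lockers.
A packing using 7 storage lockers:
  locker 1: 145 = 145
  locker 2: 130 = 130
  locker 3: 120 = 120
  locker 4: 115 = 115
  locker 5: 100 + 50 = 150
  locker 6: 90 + 50 = 140
  locker 7: 80 + 75 = 155
This matches the lower bound, so 7 is optimal.

7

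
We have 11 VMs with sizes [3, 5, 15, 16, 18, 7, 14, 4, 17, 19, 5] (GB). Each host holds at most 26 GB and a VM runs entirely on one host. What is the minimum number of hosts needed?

6

Total = 19 + 18 + 17 + 16 + 15 + 14 + 7 + 5 + 5 + 4 + 3 = 123 GB.
Lower bound: ⌈123/26⌉ = 5 hosts.
Also, 6 VMs each exceed 13 GB, and no two of those can share a host, so at least 6 hosts are needed.
A packing using 6 hosts:
  host 1: 19 + 7 = 26
  host 2: 18 + 5 + 3 = 26
  host 3: 17 + 5 + 4 = 26
  host 4: 16 = 16
  host 5: 15 = 15
  host 6: 14 = 14
This matches the lower bound, so 6 is optimal.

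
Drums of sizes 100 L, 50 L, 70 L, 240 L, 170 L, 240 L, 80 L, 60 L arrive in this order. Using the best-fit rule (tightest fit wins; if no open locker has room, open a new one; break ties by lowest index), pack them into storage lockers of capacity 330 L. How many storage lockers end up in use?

  100 → locker 1 (new)  [load 100/330]
  50 → locker 1  [load 150/330]
  70 → locker 1  [load 220/330]
  240 → locker 2 (new)  [load 240/330]
  170 → locker 3 (new)  [load 170/330]
  240 → locker 4 (new)  [load 240/330]
  80 → locker 2  [load 320/330]
  60 → locker 4  [load 300/330]
4 storage lockers opened.

4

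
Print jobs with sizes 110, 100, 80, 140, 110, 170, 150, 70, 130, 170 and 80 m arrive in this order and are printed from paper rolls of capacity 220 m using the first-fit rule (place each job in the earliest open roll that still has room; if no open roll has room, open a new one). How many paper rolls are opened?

7

  110 → roll 1 (new)  [load 110/220]
  100 → roll 1  [load 210/220]
  80 → roll 2 (new)  [load 80/220]
  140 → roll 2  [load 220/220]
  110 → roll 3 (new)  [load 110/220]
  170 → roll 4 (new)  [load 170/220]
  150 → roll 5 (new)  [load 150/220]
  70 → roll 3  [load 180/220]
  130 → roll 6 (new)  [load 130/220]
  170 → roll 7 (new)  [load 170/220]
  80 → roll 6  [load 210/220]
7 paper rolls opened.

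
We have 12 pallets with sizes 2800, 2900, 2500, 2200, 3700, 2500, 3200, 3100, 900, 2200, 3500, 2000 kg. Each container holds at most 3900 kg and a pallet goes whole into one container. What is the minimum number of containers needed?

11

Total = 3700 + 3500 + 3200 + 3100 + 2900 + 2800 + 2500 + 2500 + 2200 + 2200 + 2000 + 900 = 31500 kg.
Lower bound: ⌈31500/3900⌉ = 9 containers.
Also, 11 pallets each exceed 1950 kg, and no two of those can share a container, so at least 11 containers are needed.
A packing using 11 containers:
  container 1: 3700 = 3700
  container 2: 3500 = 3500
  container 3: 3200 = 3200
  container 4: 3100 = 3100
  container 5: 2900 + 900 = 3800
  container 6: 2800 = 2800
  container 7: 2500 = 2500
  container 8: 2500 = 2500
  container 9: 2200 = 2200
  container 10: 2200 = 2200
  container 11: 2000 = 2000
This matches the lower bound, so 11 is optimal.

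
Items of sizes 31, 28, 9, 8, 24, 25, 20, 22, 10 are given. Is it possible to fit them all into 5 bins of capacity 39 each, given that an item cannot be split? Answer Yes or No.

Total = 177; ⌈177/39⌉ = 5.
6 items each exceed half the capacity and cannot share a bin, forcing at least 6 bins.
At least 6 bins are required, but only 5 are allowed.

No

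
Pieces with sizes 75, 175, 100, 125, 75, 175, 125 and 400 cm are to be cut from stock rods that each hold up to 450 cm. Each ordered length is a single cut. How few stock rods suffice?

Total = 400 + 175 + 175 + 125 + 125 + 100 + 75 + 75 = 1250 cm.
Lower bound: ⌈1250/450⌉ = 3 stock rods.
A packing using 3 stock rods:
  stock rod 1: 400 = 400
  stock rod 2: 175 + 175 + 100 = 450
  stock rod 3: 125 + 125 + 75 + 75 = 400
This matches the lower bound, so 3 is optimal.

3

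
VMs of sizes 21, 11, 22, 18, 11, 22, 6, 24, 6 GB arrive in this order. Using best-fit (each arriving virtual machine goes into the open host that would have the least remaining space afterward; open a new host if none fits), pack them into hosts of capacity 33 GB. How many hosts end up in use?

5

  21 → host 1 (new)  [load 21/33]
  11 → host 1  [load 32/33]
  22 → host 2 (new)  [load 22/33]
  18 → host 3 (new)  [load 18/33]
  11 → host 2  [load 33/33]
  22 → host 4 (new)  [load 22/33]
  6 → host 4  [load 28/33]
  24 → host 5 (new)  [load 24/33]
  6 → host 5  [load 30/33]
5 hosts opened.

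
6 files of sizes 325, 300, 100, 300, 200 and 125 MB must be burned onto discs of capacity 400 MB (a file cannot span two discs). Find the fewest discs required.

4

Total = 325 + 300 + 300 + 200 + 125 + 100 = 1350 MB.
Lower bound: ⌈1350/400⌉ = 4 discs.
A packing using 4 discs:
  disc 1: 325 = 325
  disc 2: 300 + 100 = 400
  disc 3: 300 = 300
  disc 4: 200 + 125 = 325
This matches the lower bound, so 4 is optimal.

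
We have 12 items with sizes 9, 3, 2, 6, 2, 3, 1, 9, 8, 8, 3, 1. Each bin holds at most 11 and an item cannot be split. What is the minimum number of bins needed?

Total = 9 + 9 + 8 + 8 + 6 + 3 + 3 + 3 + 2 + 2 + 1 + 1 = 55.
Lower bound: ⌈55/11⌉ = 5 bins.
A packing using 5 bins:
  bin 1: 9 + 2 = 11
  bin 2: 9 + 2 = 11
  bin 3: 8 + 3 = 11
  bin 4: 8 + 3 = 11
  bin 5: 6 + 3 + 1 + 1 = 11
This matches the lower bound, so 5 is optimal.

5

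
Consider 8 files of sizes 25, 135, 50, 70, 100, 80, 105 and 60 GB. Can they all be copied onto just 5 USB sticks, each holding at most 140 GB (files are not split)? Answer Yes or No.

A valid assignment using 5 USB sticks:
  USB stick 1: 135 = 135
  USB stick 2: 105 + 25 = 130
  USB stick 3: 100 = 100
  USB stick 4: 80 + 60 = 140
  USB stick 5: 70 + 50 = 120
Every load is within 140 GB, so 5 USB sticks suffice.

Yes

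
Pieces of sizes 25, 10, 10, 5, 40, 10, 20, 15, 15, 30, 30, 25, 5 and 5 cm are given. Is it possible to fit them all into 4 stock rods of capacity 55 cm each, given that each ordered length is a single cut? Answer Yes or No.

Total = 245 cm; ⌈245/55⌉ = 5.
At least 5 stock rods are required, but only 4 are allowed.

No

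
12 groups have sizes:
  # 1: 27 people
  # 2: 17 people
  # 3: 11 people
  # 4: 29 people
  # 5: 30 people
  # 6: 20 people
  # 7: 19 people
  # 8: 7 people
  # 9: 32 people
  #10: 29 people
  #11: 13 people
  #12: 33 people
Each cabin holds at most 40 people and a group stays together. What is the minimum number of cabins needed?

Total = 33 + 32 + 30 + 29 + 29 + 27 + 20 + 19 + 17 + 13 + 11 + 7 = 267 people.
Lower bound: ⌈267/40⌉ = 7 cabins.
A packing using 8 cabins:
  cabin 1: 33 + 7 = 40
  cabin 2: 32 = 32
  cabin 3: 30 = 30
  cabin 4: 29 + 11 = 40
  cabin 5: 29 = 29
  cabin 6: 27 + 13 = 40
  cabin 7: 20 + 19 = 39
  cabin 8: 17 = 17
No arrangement into 7 cabins stays within capacity, so 8 is optimal.

8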